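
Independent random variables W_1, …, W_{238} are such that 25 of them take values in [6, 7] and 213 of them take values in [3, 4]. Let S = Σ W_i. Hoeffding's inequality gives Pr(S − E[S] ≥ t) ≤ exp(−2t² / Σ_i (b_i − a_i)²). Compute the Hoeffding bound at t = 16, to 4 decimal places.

0.1163

Σ(b_i − a_i)² = 25·1² + 213·1² = 238.
Exponent = 2·16² / 238 = 2.15126.
Bound = exp(−2.15126) = 0.11634.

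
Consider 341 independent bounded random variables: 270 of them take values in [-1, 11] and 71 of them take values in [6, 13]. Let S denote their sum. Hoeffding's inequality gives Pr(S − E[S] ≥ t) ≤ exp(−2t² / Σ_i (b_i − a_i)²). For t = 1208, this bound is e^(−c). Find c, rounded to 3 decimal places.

Σ(b_i − a_i)² = 270·12² + 71·7² = 42359.
c = 2t² / 42359 = 2·1208² / 42359 = 68.8998.

68.900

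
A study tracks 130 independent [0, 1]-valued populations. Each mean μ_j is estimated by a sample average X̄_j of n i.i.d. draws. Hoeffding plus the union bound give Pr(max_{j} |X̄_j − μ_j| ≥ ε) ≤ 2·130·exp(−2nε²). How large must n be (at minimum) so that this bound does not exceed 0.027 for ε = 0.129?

276

Need 2·130·exp(−2nε²) ≤ 0.027, i.e. exp(−2nε²) ≤ 0.027/260.
So 2nε² ≥ ln(260/0.027) = 9.172600.
Hence n ≥ 9.172600/(2·0.129²) = 275.602.
The smallest integer n is 276.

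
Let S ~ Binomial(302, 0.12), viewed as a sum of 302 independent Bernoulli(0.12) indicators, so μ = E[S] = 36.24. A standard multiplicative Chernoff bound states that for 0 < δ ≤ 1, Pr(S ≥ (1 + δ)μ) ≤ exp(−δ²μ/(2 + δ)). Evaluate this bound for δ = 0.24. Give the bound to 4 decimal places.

Exponent = δ²μ/(2 + δ) = 0.24²·36.24/2.24 = 0.9319.
Bound = exp(−0.9319) = 0.39381.

0.3938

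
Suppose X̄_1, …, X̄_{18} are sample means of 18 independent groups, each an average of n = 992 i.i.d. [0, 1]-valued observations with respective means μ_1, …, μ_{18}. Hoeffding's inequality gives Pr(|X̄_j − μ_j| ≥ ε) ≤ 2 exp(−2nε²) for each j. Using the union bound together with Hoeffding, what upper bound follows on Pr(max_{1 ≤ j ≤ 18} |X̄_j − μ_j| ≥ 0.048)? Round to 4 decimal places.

0.3725

Per-experiment Hoeffding bound: 2·exp(−2·992·0.048²) = 2·exp(−4.57114) = 0.020692.
Union bound over 18 events: 18·0.020692 = 0.37246.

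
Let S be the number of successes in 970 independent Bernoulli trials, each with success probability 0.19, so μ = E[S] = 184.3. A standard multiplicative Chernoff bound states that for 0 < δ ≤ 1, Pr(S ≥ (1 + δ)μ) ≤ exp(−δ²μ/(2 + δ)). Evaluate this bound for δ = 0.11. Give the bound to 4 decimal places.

Exponent = δ²μ/(2 + δ) = 0.11²·184.3/2.11 = 1.0569.
Bound = exp(−1.0569) = 0.34754.

0.3475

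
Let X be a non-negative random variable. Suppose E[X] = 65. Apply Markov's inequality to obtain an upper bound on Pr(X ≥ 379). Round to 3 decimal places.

Markov's inequality: for a non-negative random variable, Pr(X ≥ a) ≤ E[X]/a.
Here E[X] = 65 and a = 379, so the bound is 65/379 = 0.1715.

0.172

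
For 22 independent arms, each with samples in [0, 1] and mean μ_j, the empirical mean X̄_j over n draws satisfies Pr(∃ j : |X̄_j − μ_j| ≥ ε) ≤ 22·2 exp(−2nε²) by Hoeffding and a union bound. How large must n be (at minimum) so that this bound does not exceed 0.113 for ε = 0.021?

Need 2·22·exp(−2nε²) ≤ 0.113, i.e. exp(−2nε²) ≤ 0.113/44.
So 2nε² ≥ ln(44/0.113) = 5.964557.
Hence n ≥ 5.964557/(2·0.021²) = 6762.536.
The smallest integer n is 6763.

6763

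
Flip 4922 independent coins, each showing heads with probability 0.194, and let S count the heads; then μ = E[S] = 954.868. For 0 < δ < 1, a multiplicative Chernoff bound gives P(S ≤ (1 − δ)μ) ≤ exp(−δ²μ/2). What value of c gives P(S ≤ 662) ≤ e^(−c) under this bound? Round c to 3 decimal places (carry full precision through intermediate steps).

44.913

Write 662 = (1 − δ)μ, so δ = 1 − 662/954.868 = 0.3067105…
Then the exponent is δ²μ/2 = (μ − 662)²/(2μ) = 44.912839.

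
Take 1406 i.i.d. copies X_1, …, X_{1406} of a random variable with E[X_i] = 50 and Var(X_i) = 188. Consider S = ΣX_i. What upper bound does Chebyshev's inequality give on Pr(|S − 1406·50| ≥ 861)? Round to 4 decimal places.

Var(S) = n·Var(X_i) = 1406·188 = 264328.
Chebyshev: Pr(|S − 1406·50| ≥ 861) ≤ Var(S)/861² = 264328/741321 = 0.3566.

0.3566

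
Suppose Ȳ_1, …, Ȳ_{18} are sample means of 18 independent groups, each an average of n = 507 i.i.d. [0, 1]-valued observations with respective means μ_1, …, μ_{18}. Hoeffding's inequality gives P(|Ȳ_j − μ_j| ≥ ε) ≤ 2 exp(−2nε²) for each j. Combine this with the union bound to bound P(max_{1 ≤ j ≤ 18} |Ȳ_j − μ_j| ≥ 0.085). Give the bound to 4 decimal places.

0.0237

Per-experiment Hoeffding bound: 2·exp(−2·507·0.085²) = 2·exp(−7.32615) = 0.0013162.
Union bound over 18 events: 18·0.0013162 = 0.02369.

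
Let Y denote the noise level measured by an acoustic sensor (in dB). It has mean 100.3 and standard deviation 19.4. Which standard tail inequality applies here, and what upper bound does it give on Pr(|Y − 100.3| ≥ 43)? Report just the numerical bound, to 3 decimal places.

0.204

Mean and variance are known, so Chebyshev's inequality applies.
Chebyshev: Pr(|Y − μ| ≥ t) ≤ Var(Y)/t².
Var(Y) = σ² = 19.4² = 376.36.
Bound = 376.36 / 1849 = 0.2035.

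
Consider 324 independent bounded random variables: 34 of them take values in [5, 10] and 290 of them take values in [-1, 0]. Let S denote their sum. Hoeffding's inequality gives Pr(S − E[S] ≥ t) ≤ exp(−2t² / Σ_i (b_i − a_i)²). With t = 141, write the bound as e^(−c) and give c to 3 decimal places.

34.879

Σ(b_i − a_i)² = 34·5² + 290·1² = 1140.
c = 2t² / 1140 = 2·141² / 1140 = 34.8789.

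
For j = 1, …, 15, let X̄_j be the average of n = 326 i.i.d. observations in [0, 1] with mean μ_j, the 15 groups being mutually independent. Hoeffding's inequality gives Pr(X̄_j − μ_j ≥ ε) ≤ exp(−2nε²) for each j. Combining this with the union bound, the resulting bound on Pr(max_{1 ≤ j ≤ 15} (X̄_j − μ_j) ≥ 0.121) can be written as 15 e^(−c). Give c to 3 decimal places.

9.546

Union bound over the 15 events: Pr(max_{1 ≤ j ≤ 15} (X̄_j − μ_j) ≥ 0.121) ≤ 15·exp(−2nε²) = 15 exp(−2·326·0.121²).
So c = 2·326·0.121² = 9.5459.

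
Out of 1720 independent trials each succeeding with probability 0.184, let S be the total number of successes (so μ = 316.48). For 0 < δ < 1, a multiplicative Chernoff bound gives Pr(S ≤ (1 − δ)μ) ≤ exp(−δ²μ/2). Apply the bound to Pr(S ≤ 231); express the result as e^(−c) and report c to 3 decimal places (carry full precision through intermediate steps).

11.544

Write 231 = (1 − δ)μ, so δ = 1 − 231/316.48 = 0.2700961…
Then the exponent is δ²μ/2 = (μ − 231)²/(2μ) = 11.543905.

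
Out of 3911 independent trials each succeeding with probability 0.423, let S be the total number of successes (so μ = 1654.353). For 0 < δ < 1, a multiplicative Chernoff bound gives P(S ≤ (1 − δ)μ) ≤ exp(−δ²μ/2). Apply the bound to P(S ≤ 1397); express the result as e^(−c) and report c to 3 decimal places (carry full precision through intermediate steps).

20.017

Write 1397 = (1 − δ)μ, so δ = 1 − 1397/1654.353 = 0.1555611…
Then the exponent is δ²μ/2 = (μ − 1397)²/(2μ) = 20.017060.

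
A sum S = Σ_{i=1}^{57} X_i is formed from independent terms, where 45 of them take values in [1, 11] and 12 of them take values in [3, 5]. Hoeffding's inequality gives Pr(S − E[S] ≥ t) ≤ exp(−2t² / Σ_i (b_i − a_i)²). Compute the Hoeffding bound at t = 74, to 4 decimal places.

0.0900

Σ(b_i − a_i)² = 45·10² + 12·2² = 4548.
Exponent = 2·74² / 4548 = 2.40809.
Bound = exp(−2.40809) = 0.08999.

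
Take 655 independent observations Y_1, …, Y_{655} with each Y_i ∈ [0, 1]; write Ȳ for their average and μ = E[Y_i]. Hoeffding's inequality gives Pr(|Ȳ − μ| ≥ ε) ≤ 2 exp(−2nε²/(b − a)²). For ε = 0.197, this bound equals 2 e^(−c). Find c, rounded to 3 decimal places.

50.840

c = 2nε²/(b − a)² = 2·655·0.197² / 1² = 50.8398.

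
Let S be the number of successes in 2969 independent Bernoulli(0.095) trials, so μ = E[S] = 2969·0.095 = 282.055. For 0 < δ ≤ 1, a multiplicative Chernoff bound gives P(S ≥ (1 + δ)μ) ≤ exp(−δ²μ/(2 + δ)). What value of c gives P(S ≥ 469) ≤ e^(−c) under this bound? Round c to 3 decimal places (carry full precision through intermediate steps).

Write 469 = (1 + δ)μ, so δ = 469/282.055 − 1 = 0.6627963…
Then the exponent is δ²μ/(2 + δ) = (469 − μ)² / (μ·(2 + δ)) = 46.532455.

46.532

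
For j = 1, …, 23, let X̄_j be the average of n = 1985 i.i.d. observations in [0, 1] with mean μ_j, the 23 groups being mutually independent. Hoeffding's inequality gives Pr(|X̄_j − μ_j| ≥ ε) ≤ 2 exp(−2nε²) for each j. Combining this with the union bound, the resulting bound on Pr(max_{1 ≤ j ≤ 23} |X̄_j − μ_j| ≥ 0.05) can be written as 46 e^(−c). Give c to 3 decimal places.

Union bound over the 23 events: Pr(max_{1 ≤ j ≤ 23} |X̄_j − μ_j| ≥ 0.05) ≤ 23·2·exp(−2nε²) = 46 exp(−2·1985·0.05²).
So c = 2·1985·0.05² = 9.9250.

9.925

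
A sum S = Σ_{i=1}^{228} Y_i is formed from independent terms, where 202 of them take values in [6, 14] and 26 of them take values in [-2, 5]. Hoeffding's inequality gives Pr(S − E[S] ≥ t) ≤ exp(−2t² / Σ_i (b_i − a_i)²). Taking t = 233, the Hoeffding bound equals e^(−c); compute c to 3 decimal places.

Σ(b_i − a_i)² = 202·8² + 26·7² = 14202.
c = 2t² / 14202 = 2·233² / 14202 = 7.6453.

7.645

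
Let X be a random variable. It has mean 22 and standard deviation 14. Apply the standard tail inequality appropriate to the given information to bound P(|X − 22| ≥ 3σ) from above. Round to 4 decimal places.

Mean and variance are known, so Chebyshev's inequality applies.
Chebyshev: P(|X − μ| ≥ t) ≤ Var(X)/t².
Var(X) = σ² = 14² = 196.
t = 3·14 = 42.
Bound = 196 / 1764 = 0.1111.

0.1111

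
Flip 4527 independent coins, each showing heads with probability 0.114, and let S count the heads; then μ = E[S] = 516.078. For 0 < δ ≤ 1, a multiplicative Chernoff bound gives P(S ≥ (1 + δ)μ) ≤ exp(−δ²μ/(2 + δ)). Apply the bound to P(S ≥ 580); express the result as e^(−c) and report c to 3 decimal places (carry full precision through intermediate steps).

3.728

Write 580 = (1 + δ)μ, so δ = 580/516.078 − 1 = 0.1238611…
Then the exponent is δ²μ/(2 + δ) = (580 − μ)² / (μ·(2 + δ)) = 3.727857.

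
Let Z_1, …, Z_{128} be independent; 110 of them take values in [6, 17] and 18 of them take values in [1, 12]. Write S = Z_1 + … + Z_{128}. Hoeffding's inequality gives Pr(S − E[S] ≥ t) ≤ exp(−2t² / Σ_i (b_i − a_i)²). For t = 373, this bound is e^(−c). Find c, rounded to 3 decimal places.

Σ(b_i − a_i)² = 110·11² + 18·11² = 15488.
c = 2t² / 15488 = 2·373² / 15488 = 17.9660.

17.966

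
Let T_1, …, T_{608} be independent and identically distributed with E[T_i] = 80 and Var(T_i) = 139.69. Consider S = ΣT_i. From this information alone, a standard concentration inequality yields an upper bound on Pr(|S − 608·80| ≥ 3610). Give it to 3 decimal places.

With mean and variance of each term known, Chebyshev's inequality bounds the deviation of the sum (or sample mean).
Var(S) = n·Var(T_i) = 608·139.69 = 84931.52.
Chebyshev: Pr(|S − 608·80| ≥ 3610) ≤ Var(S)/3610² = 84931.52/13032100 = 0.0065.

0.007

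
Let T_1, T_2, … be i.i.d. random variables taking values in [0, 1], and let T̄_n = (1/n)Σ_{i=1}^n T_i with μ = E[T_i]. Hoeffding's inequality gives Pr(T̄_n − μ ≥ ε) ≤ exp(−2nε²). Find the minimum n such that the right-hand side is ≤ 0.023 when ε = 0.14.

97

Require exp(−2nε²) ≤ 0.023, i.e. 2nε² ≥ ln(1/0.023) = 3.772261.
So n ≥ 3.772261 / (2·0.14²) = 96.231.
The smallest integer n is 97.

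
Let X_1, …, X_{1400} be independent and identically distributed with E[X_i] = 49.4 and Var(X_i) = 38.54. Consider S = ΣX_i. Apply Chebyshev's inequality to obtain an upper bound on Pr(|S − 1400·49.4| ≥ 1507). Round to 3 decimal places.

Var(S) = n·Var(X_i) = 1400·38.54 = 53956.
Chebyshev: Pr(|S − 1400·49.4| ≥ 1507) ≤ Var(S)/1507² = 53956/2271049 = 0.0238.

0.024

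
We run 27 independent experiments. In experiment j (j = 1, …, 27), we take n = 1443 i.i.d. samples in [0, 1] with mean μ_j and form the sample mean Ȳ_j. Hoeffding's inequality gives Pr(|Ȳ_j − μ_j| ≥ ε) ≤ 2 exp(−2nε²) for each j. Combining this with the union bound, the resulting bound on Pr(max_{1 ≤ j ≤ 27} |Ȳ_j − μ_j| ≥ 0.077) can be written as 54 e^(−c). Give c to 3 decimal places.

Union bound over the 27 events: Pr(max_{1 ≤ j ≤ 27} |Ȳ_j − μ_j| ≥ 0.077) ≤ 27·2·exp(−2nε²) = 54 exp(−2·1443·0.077²).
So c = 2·1443·0.077² = 17.1111.

17.111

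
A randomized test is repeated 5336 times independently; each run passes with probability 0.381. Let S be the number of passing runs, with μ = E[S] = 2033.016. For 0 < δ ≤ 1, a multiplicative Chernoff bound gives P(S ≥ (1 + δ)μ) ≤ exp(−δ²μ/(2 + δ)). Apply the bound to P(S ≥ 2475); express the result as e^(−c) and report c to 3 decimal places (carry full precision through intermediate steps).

Write 2475 = (1 + δ)μ, so δ = 2475/2033.016 − 1 = 0.2174031…
Then the exponent is δ²μ/(2 + δ) = (2475 − μ)² / (μ·(2 + δ)) = 43.333887.

43.334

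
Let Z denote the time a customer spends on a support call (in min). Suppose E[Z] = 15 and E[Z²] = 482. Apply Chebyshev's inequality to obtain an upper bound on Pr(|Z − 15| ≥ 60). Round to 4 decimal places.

0.0714

Var(Z) = E[Z²] − (E[Z])² = 482 − 225 = 257.
Chebyshev's inequality: Pr(|Z − μ| ≥ t) ≤ Var(Z)/t² = 257/3600 = 0.0714.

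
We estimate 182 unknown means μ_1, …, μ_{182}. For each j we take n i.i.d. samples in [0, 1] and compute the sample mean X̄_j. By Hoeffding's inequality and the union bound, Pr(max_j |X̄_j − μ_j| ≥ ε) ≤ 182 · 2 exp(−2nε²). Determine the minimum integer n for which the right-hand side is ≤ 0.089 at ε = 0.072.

803

Need 2·182·exp(−2nε²) ≤ 0.089, i.e. exp(−2nε²) ≤ 0.089/364.
So 2nε² ≥ ln(364/0.089) = 8.316273.
Hence n ≥ 8.316273/(2·0.072²) = 802.110.
The smallest integer n is 803.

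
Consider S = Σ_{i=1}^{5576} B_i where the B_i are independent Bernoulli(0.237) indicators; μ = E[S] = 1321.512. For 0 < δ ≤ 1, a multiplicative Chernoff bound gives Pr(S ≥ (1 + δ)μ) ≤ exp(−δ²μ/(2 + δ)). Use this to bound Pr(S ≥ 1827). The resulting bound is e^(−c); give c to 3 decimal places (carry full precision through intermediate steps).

81.155

Write 1827 = (1 + δ)μ, so δ = 1827/1321.512 − 1 = 0.3825073…
Then the exponent is δ²μ/(2 + δ) = (1827 − μ)² / (μ·(2 + δ)) = 81.155199.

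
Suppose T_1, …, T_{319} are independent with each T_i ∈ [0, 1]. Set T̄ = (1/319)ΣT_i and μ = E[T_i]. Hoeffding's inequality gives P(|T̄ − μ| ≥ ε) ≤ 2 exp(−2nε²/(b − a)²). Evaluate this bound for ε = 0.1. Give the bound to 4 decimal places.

Exponent: 2nε²/(b − a)² = 2·319·0.1² / 1² = 6.38000.
Bound = 2·exp(−6.38000) = 0.00339.

0.0034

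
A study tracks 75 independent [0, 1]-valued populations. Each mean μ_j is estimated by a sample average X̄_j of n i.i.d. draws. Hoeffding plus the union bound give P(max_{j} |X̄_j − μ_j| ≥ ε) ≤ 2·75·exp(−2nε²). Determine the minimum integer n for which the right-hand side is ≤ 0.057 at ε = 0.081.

Need 2·75·exp(−2nε²) ≤ 0.057, i.e. exp(−2nε²) ≤ 0.057/150.
So 2nε² ≥ ln(150/0.057) = 7.875339.
Hence n ≥ 7.875339/(2·0.081²) = 600.163.
The smallest integer n is 601.

601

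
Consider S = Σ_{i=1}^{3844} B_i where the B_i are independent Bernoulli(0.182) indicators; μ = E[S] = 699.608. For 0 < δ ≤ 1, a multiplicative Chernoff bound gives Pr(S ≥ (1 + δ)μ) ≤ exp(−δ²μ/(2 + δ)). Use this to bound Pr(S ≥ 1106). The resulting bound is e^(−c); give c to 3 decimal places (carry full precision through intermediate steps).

Write 1106 = (1 + δ)μ, so δ = 1106/699.608 − 1 = 0.5808853…
Then the exponent is δ²μ/(2 + δ) = (1106 − μ)² / (μ·(2 + δ)) = 91.467504.

91.468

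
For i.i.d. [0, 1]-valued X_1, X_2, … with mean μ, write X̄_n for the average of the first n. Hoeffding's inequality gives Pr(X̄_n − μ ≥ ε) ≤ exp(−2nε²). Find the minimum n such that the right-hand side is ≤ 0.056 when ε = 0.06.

Require exp(−2nε²) ≤ 0.056, i.e. 2nε² ≥ ln(1/0.056) = 2.882404.
So n ≥ 2.882404 / (2·0.06²) = 400.334.
The smallest integer n is 401.

401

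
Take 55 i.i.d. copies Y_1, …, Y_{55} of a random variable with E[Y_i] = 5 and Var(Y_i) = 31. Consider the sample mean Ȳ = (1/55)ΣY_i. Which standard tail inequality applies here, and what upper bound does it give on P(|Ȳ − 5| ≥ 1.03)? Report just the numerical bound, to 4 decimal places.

With mean and variance of each term known, Chebyshev's inequality bounds the deviation of the sum (or sample mean).
Var(Ȳ) = Var(Y_i)/n = 31/55 = 0.56364.
Chebyshev: P(|Ȳ − 5| ≥ 1.03) ≤ Var(Ȳ)/(1.03)² = 31/(55·1.03²) = 0.5313.

0.5313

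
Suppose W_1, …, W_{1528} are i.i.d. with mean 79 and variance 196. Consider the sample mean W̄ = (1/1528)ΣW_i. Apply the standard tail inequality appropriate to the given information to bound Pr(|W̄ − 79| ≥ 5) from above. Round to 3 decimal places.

With mean and variance of each term known, Chebyshev's inequality bounds the deviation of the sum (or sample mean).
Var(W̄) = Var(W_i)/n = 196/1528 = 0.12827.
Chebyshev: Pr(|W̄ − 79| ≥ 5) ≤ Var(W̄)/(5)² = 196/(1528·5²) = 0.0051.

0.005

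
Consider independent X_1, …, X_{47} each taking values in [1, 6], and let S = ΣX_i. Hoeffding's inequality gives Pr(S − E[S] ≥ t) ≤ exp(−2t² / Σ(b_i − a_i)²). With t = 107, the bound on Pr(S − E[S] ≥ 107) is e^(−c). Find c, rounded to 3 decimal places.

19.488

Σ(b_i − a_i)² = 47·(5)² = 1175.
c = 2t²/1175 = 2·107²/1175 = 19.4877.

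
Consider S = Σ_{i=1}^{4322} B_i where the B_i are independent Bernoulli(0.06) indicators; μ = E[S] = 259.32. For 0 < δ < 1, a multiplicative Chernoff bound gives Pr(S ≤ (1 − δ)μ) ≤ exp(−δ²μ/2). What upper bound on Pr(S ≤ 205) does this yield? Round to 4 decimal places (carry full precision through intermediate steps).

Write 205 = (1 − δ)μ, so δ = 1 − 205/259.32 = 0.2094709…
Then the exponent is δ²μ/2 = (μ − 205)²/(2μ) = 5.689230.
Bound = exp(−5.689230) = 0.00338.

0.0034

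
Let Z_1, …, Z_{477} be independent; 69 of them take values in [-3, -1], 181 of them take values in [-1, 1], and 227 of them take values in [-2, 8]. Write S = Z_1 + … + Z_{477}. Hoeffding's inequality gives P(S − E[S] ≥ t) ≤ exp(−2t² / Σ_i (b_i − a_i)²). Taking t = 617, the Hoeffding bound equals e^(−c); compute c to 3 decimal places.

Σ(b_i − a_i)² = 69·2² + 181·2² + 227·10² = 23700.
c = 2t² / 23700 = 2·617² / 23700 = 32.1257.

32.126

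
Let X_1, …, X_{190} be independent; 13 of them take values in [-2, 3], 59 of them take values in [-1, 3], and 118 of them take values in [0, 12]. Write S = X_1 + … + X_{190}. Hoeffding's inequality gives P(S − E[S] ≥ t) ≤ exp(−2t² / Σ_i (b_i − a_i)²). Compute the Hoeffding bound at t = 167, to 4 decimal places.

0.0471

Σ(b_i − a_i)² = 13·5² + 59·4² + 118·12² = 18261.
Exponent = 2·167² / 18261 = 3.05449.
Bound = exp(−3.05449) = 0.04715.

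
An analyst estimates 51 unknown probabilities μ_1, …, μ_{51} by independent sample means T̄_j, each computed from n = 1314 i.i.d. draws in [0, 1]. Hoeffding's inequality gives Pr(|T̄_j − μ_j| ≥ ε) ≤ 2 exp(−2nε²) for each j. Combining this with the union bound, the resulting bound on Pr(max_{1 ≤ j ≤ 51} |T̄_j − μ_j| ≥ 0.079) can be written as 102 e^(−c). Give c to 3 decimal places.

16.401

Union bound over the 51 events: Pr(max_{1 ≤ j ≤ 51} |T̄_j − μ_j| ≥ 0.079) ≤ 51·2·exp(−2nε²) = 102 exp(−2·1314·0.079²).
So c = 2·1314·0.079² = 16.4013.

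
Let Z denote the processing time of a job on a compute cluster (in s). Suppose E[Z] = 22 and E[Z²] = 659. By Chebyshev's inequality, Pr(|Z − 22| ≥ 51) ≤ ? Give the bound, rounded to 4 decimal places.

Var(Z) = E[Z²] − (E[Z])² = 659 − 484 = 175.
Chebyshev's inequality: Pr(|Z − μ| ≥ t) ≤ Var(Z)/t² = 175/2601 = 0.0673.

0.0673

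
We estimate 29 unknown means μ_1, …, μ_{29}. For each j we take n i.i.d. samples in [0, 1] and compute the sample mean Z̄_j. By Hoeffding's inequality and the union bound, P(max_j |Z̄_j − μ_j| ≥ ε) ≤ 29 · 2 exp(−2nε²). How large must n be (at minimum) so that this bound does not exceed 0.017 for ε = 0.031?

Need 2·29·exp(−2nε²) ≤ 0.017, i.e. exp(−2nε²) ≤ 0.017/58.
So 2nε² ≥ ln(58/0.017) = 8.134985.
Hence n ≥ 8.134985/(2·0.031²) = 4232.562.
The smallest integer n is 4233.

4233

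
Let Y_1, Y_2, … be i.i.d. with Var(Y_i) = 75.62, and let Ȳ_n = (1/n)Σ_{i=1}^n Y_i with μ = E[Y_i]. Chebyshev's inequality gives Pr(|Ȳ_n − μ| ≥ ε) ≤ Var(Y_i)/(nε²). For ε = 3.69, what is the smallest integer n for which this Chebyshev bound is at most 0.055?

101

Require 75.62/(n·3.69²) ≤ 0.055, i.e. n ≥ 75.62/(0.055·3.69²) = 100.977.
The smallest integer n is 101.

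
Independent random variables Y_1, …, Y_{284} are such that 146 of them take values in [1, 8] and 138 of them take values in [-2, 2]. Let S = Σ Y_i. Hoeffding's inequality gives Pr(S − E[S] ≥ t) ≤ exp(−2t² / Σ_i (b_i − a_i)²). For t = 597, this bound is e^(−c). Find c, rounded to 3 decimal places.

Σ(b_i − a_i)² = 146·7² + 138·4² = 9362.
c = 2t² / 9362 = 2·597² / 9362 = 76.1395.

76.140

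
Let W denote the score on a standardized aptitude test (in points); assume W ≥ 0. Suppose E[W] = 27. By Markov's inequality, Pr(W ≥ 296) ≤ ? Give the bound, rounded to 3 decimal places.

Markov's inequality: for a non-negative random variable, Pr(W ≥ a) ≤ E[W]/a.
Here E[W] = 27 and a = 296, so the bound is 27/296 = 0.0912.

0.091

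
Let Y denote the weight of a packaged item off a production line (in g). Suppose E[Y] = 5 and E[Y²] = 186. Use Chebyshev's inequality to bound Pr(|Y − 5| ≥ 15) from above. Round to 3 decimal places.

Var(Y) = E[Y²] − (E[Y])² = 186 − 25 = 161.
Chebyshev's inequality: Pr(|Y − μ| ≥ t) ≤ Var(Y)/t² = 161/225 = 0.7156.

0.716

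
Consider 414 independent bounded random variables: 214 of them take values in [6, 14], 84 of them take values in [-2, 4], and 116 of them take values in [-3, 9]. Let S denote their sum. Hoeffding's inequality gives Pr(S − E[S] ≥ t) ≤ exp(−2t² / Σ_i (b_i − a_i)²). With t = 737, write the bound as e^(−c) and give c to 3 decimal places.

Σ(b_i − a_i)² = 214·8² + 84·6² + 116·12² = 33424.
c = 2t² / 33424 = 2·737² / 33424 = 32.5017.

32.502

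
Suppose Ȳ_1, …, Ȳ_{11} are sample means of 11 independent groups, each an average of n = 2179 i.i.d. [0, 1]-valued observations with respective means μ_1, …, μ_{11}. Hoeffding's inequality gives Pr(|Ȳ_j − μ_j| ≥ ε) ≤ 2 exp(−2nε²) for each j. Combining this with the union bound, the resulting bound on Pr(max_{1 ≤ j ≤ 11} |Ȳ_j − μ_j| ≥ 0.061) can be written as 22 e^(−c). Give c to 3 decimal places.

16.216

Union bound over the 11 events: Pr(max_{1 ≤ j ≤ 11} |Ȳ_j − μ_j| ≥ 0.061) ≤ 11·2·exp(−2nε²) = 22 exp(−2·2179·0.061²).
So c = 2·2179·0.061² = 16.2161.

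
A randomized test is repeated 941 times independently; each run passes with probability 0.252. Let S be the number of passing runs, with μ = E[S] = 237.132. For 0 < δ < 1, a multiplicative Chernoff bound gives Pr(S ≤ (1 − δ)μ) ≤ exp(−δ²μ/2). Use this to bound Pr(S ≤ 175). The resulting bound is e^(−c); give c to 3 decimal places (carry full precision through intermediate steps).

8.140

Write 175 = (1 − δ)μ, so δ = 1 − 175/237.132 = 0.2620144…
Then the exponent is δ²μ/2 = (μ − 175)²/(2μ) = 8.139740.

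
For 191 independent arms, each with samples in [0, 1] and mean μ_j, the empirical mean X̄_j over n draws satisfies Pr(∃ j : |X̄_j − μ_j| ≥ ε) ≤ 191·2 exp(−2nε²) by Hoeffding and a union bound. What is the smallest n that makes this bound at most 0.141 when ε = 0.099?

404

Need 2·191·exp(−2nε²) ≤ 0.141, i.e. exp(−2nε²) ≤ 0.141/382.
So 2nε² ≥ ln(382/0.141) = 7.904416.
Hence n ≥ 7.904416/(2·0.099²) = 403.245.
The smallest integer n is 404.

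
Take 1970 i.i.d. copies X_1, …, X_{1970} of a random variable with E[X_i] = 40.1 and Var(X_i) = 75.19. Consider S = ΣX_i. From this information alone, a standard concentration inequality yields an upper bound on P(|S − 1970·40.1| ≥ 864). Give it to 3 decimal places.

0.198

With mean and variance of each term known, Chebyshev's inequality bounds the deviation of the sum (or sample mean).
Var(S) = n·Var(X_i) = 1970·75.19 = 148124.3.
Chebyshev: P(|S − 1970·40.1| ≥ 864) ≤ Var(S)/864² = 148124.3/746496 = 0.1984.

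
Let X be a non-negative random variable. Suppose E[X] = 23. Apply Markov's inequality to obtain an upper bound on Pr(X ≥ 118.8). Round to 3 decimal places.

Markov's inequality: for a non-negative random variable, Pr(X ≥ a) ≤ E[X]/a.
Here E[X] = 23 and a = 118.8, so the bound is 23/118.8 = 0.1936.

0.194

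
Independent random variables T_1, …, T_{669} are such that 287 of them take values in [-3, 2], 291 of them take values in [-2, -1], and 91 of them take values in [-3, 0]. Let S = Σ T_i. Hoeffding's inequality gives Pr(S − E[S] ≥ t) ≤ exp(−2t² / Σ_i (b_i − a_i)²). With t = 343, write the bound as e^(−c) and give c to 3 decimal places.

Σ(b_i − a_i)² = 287·5² + 291·1² + 91·3² = 8285.
c = 2t² / 8285 = 2·343² / 8285 = 28.4005.

28.400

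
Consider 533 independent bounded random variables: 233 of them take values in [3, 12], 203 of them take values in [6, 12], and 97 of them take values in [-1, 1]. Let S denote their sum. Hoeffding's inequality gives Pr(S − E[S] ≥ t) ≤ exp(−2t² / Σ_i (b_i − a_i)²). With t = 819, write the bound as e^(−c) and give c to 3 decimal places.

Σ(b_i − a_i)² = 233·9² + 203·6² + 97·2² = 26569.
c = 2t² / 26569 = 2·819² / 26569 = 50.4920.

50.492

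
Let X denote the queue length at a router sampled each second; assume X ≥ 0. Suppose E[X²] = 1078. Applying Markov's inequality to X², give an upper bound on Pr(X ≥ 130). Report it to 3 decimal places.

Since X ≥ 0, the event {X ≥ 130} is the same as {X² ≥ 16900}.
Markov's inequality applied to X² gives Pr(X² ≥ 16900) ≤ E[X²]/16900 = 1078/16900 = 0.0638.

0.064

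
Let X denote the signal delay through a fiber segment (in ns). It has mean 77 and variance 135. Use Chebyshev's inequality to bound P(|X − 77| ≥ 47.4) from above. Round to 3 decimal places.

0.060

Chebyshev: P(|X − μ| ≥ t) ≤ Var(X)/t².
Bound = 135 / 2246.76 = 0.0601.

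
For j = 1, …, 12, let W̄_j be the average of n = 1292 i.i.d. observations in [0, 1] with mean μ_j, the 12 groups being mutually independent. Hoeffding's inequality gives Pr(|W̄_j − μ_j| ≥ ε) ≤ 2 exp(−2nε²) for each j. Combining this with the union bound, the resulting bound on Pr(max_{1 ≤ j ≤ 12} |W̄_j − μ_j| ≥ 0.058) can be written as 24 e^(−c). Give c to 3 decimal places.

Union bound over the 12 events: Pr(max_{1 ≤ j ≤ 12} |W̄_j − μ_j| ≥ 0.058) ≤ 12·2·exp(−2nε²) = 24 exp(−2·1292·0.058²).
So c = 2·1292·0.058² = 8.6926.

8.693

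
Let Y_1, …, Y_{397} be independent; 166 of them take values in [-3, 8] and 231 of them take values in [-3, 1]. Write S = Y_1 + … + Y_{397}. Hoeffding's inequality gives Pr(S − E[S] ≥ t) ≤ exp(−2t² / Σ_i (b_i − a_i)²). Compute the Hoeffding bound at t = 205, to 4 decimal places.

0.0292

Σ(b_i − a_i)² = 166·11² + 231·4² = 23782.
Exponent = 2·205² / 23782 = 3.53419.
Bound = exp(−3.53419) = 0.02918.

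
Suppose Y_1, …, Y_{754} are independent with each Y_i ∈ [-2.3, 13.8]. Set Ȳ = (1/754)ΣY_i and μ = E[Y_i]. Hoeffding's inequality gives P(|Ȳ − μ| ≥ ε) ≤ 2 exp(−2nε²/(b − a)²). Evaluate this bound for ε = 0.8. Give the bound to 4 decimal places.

Exponent: 2nε²/(b − a)² = 2·754·0.8² / 16.1² = 3.72331.
Bound = 2·exp(−3.72331) = 0.04831.

0.0483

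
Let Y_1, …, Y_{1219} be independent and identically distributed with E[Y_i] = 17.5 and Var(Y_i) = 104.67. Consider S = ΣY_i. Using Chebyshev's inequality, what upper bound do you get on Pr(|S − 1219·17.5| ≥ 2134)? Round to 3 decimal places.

0.028

Var(S) = n·Var(Y_i) = 1219·104.67 = 127592.73.
Chebyshev: Pr(|S − 1219·17.5| ≥ 2134) ≤ Var(S)/2134² = 127592.73/4553956 = 0.0280.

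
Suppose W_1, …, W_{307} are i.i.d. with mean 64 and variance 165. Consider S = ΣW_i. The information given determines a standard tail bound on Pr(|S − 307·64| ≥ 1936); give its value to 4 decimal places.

0.0135

With mean and variance of each term known, Chebyshev's inequality bounds the deviation of the sum (or sample mean).
Var(S) = n·Var(W_i) = 307·165 = 50655.
Chebyshev: Pr(|S − 307·64| ≥ 1936) ≤ Var(S)/1936² = 50655/3748096 = 0.0135.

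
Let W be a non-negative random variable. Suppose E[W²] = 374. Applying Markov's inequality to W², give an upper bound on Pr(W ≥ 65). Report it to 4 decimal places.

0.0885

Since W ≥ 0, the event {W ≥ 65} is the same as {W² ≥ 4225}.
Markov's inequality applied to W² gives Pr(W² ≥ 4225) ≤ E[W²]/4225 = 374/4225 = 0.0885.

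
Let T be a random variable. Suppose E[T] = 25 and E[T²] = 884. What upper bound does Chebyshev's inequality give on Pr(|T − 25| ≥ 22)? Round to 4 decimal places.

0.5351

Var(T) = E[T²] − (E[T])² = 884 − 625 = 259.
Chebyshev's inequality: Pr(|T − μ| ≥ t) ≤ Var(T)/t² = 259/484 = 0.5351.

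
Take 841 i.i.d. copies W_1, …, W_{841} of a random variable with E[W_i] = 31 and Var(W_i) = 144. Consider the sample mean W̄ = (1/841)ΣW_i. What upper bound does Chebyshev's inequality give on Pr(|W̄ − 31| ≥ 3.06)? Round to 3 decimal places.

0.018

Var(W̄) = Var(W_i)/n = 144/841 = 0.17122.
Chebyshev: Pr(|W̄ − 31| ≥ 3.06) ≤ Var(W̄)/(3.06)² = 144/(841·3.06²) = 0.0183.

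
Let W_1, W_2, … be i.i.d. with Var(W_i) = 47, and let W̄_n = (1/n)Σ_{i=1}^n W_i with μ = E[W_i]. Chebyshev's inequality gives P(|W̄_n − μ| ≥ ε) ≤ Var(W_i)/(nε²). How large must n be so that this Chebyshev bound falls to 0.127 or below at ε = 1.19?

Require 47/(n·1.19²) ≤ 0.127, i.e. n ≥ 47/(0.127·1.19²) = 261.337.
The smallest integer n is 262.

262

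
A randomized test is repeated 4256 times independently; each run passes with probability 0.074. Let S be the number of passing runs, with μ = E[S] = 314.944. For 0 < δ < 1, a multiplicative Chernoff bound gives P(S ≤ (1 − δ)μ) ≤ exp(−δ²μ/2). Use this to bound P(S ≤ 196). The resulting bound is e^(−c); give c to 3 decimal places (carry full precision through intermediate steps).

Write 196 = (1 − δ)μ, so δ = 1 − 196/314.944 = 0.3776671…
Then the exponent is δ²μ/2 = (μ − 196)²/(2μ) = 22.460620.

22.461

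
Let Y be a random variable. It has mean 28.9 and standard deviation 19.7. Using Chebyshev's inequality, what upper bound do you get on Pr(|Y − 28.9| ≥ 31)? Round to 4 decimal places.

Chebyshev: Pr(|Y − μ| ≥ t) ≤ Var(Y)/t².
Var(Y) = σ² = 19.7² = 388.09.
Bound = 388.09 / 961 = 0.4038.

0.4038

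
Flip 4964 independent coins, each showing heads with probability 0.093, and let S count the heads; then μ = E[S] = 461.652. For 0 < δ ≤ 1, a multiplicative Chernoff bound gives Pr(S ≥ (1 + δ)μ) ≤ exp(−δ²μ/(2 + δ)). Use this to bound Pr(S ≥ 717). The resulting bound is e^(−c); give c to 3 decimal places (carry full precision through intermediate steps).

55.320

Write 717 = (1 + δ)μ, so δ = 717/461.652 − 1 = 0.5531179…
Then the exponent is δ²μ/(2 + δ) = (717 − μ)² / (μ·(2 + δ)) = 55.319637.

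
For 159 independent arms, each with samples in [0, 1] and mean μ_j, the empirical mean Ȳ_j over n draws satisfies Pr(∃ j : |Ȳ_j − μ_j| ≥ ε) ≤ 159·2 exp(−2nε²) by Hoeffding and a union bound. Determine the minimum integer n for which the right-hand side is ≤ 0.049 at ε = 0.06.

Need 2·159·exp(−2nε²) ≤ 0.049, i.e. exp(−2nε²) ≤ 0.049/318.
So 2nε² ≥ ln(318/0.049) = 8.777986.
Hence n ≥ 8.777986/(2·0.06²) = 1219.165.
The smallest integer n is 1220.

1220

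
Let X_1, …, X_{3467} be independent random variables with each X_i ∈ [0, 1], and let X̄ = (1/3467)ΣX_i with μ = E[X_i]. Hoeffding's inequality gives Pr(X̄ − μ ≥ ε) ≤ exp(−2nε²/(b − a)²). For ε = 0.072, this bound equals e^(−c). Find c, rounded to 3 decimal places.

c = 2nε²/(b − a)² = 2·3467·0.072² / 1² = 35.9459.

35.946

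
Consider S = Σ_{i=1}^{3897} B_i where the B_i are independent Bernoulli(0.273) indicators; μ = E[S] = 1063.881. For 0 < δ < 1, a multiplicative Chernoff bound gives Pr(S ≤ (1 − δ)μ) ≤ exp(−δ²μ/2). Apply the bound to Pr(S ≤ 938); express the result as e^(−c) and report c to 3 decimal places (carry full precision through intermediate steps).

7.447

Write 938 = (1 − δ)μ, so δ = 1 − 938/1063.881 = 0.1183224…
Then the exponent is δ²μ/2 = (μ − 938)²/(2μ) = 7.447274.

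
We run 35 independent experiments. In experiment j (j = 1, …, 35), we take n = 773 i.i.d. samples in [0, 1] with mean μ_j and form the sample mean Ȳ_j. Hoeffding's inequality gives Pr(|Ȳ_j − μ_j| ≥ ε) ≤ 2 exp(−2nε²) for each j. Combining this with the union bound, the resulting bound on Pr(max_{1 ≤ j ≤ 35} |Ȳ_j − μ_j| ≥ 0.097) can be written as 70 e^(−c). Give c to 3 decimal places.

Union bound over the 35 events: Pr(max_{1 ≤ j ≤ 35} |Ȳ_j − μ_j| ≥ 0.097) ≤ 35·2·exp(−2nε²) = 70 exp(−2·773·0.097²).
So c = 2·773·0.097² = 14.5463.

14.546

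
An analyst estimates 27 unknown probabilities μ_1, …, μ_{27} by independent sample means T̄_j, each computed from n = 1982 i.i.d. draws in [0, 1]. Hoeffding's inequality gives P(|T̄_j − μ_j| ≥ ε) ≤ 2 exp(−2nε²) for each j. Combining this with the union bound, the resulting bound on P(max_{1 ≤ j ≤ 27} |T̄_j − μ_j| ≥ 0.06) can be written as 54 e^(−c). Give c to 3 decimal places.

Union bound over the 27 events: P(max_{1 ≤ j ≤ 27} |T̄_j − μ_j| ≥ 0.06) ≤ 27·2·exp(−2nε²) = 54 exp(−2·1982·0.06²).
So c = 2·1982·0.06² = 14.2704.

14.270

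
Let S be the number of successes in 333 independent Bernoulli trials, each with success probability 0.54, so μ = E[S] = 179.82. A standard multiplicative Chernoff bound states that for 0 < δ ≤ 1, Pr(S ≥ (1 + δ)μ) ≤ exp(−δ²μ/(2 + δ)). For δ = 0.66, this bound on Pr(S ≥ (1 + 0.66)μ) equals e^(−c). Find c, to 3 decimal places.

c = δ²μ/(2 + δ) = 0.66²·179.82/(2 + 0.66) = 29.4472.

29.447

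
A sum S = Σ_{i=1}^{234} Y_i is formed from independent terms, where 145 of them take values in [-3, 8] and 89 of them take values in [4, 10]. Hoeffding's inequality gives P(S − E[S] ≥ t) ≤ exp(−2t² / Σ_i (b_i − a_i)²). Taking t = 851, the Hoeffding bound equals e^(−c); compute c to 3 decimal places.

69.806

Σ(b_i − a_i)² = 145·11² + 89·6² = 20749.
c = 2t² / 20749 = 2·851² / 20749 = 69.8059.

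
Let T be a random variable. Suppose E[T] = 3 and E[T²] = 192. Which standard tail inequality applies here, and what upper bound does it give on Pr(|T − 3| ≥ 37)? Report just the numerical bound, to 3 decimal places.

The first two moments determine the variance, so Chebyshev's inequality is the sharpest standard bound available.
Var(T) = E[T²] − (E[T])² = 192 − 9 = 183.
Chebyshev's inequality: Pr(|T − μ| ≥ t) ≤ Var(T)/t² = 183/1369 = 0.1337.

0.134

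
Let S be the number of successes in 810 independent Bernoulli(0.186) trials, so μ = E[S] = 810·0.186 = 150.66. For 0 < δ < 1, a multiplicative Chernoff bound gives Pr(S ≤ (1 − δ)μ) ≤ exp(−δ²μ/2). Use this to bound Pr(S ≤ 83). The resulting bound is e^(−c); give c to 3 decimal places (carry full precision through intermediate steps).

15.193

Write 83 = (1 − δ)μ, so δ = 1 − 83/150.66 = 0.4490907…
Then the exponent is δ²μ/2 = (μ − 83)²/(2μ) = 15.192737.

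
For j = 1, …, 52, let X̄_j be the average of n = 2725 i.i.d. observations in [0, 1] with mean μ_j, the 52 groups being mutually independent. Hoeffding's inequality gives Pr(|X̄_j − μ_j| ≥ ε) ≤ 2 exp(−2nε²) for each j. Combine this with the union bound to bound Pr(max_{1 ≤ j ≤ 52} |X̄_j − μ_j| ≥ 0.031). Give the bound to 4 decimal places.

Per-experiment Hoeffding bound: 2·exp(−2·2725·0.031²) = 2·exp(−5.23745) = 0.010628.
Union bound over 52 events: 52·0.010628 = 0.55263.

0.5526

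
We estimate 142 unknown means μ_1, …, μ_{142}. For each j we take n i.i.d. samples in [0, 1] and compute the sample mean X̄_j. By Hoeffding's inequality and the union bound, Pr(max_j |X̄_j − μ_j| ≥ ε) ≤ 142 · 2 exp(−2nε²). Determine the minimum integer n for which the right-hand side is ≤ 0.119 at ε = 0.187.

Need 2·142·exp(−2nε²) ≤ 0.119, i.e. exp(−2nε²) ≤ 0.119/284.
So 2nε² ≥ ln(284/0.119) = 7.777606.
Hence n ≥ 7.777606/(2·0.187²) = 111.207.
The smallest integer n is 112.

112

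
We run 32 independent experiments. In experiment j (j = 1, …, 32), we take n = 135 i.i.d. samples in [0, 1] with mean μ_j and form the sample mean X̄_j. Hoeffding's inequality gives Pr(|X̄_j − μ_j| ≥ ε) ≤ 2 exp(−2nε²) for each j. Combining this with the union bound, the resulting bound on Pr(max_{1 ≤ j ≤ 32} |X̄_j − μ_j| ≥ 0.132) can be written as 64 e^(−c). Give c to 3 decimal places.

Union bound over the 32 events: Pr(max_{1 ≤ j ≤ 32} |X̄_j − μ_j| ≥ 0.132) ≤ 32·2·exp(−2nε²) = 64 exp(−2·135·0.132²).
So c = 2·135·0.132² = 4.7045.

4.704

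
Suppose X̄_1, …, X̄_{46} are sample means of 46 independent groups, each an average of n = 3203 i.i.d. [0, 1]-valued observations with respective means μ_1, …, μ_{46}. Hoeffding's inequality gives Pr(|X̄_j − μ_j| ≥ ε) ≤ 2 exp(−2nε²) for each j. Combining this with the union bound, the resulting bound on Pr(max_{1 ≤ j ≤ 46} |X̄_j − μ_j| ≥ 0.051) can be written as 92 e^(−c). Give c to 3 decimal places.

Union bound over the 46 events: Pr(max_{1 ≤ j ≤ 46} |X̄_j − μ_j| ≥ 0.051) ≤ 46·2·exp(−2nε²) = 92 exp(−2·3203·0.051²).
So c = 2·3203·0.051² = 16.6620.

16.662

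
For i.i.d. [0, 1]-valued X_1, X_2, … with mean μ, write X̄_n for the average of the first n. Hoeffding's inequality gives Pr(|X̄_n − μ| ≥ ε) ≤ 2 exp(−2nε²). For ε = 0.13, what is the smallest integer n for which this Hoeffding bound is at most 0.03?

Require 2·exp(−2nε²) ≤ 0.03, i.e. 2nε² ≥ ln(2/0.03) = 4.199705.
So n ≥ 4.199705 / (2·0.13²) = 124.252.
The smallest integer n is 125.

125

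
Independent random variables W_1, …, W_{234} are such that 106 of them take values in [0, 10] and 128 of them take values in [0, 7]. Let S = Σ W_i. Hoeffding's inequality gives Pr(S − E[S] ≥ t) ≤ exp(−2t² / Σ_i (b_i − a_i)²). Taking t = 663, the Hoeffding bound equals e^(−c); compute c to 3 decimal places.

Σ(b_i − a_i)² = 106·10² + 128·7² = 16872.
c = 2t² / 16872 = 2·663² / 16872 = 52.1063.

52.106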